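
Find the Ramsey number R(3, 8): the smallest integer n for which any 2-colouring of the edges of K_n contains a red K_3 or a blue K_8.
R(3, 8) = 28

Lower bound: an explicit 2-colouring of K_{27} (typically a Paley-type or other structured construction) avoids a red K_3 and a blue K_8, showing R(3, 8) > 27.
Upper bound: the simple Erdős–Szekeres recurrence only gives R(3, 8) ≤ 31; the tight bound R(3, 8) ≤ 28 requires a sharper case analysis (or computer search) of 2-colourings of K_{28}.
Hence R(3, 8) = 28.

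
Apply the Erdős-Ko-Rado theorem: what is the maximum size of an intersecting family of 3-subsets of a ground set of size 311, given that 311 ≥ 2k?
max |F| = C(310, 2) = 47895

The Erdős-Ko-Rado theorem states: for n ≥ 2k, an intersecting family of k-subsets of an n-element set has size at most C(n − 1, k − 1), with equality for 'star' families {A ⊆ [n] : |A| = k, i ∈ A} (fix an element i). For n = 311, k = 3: C(310, 2) = 47895.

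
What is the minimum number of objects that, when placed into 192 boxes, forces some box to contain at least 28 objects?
n = (28 − 1)·192 + 1 = 5185

By the generalised pigeonhole principle, to guarantee some box contains ≥ r objects we need more than (r − 1) · k objects total. Threshold: n = (r − 1) · k + 1. With r = 28 and k = 192: n = 27 · 192 + 1 = 5184 + 1 = 5185. For n = 5184 = 27 · 192, we can put exactly 27 objects in every box, avoiding 28 in any single one — so 5185 is tight.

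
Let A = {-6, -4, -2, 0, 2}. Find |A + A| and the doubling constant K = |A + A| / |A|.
K = |A + A| / |A| = 9/5

Enumerate A + A = {a + b : a, b ∈ A}. With |A| = 5, there are |A|^2 = 25 ordered sum pairs; collecting distinct values, A + A = {-12, -10, -8, -6, -4, -2, 0, 2, 4}, so |A + A| = 9. Thus K = 9/5. Here |A + A| = 2|A| − 1 = 9, the minimum possible — so K = 9/5 is minimal, which holds iff A is an arithmetic progression.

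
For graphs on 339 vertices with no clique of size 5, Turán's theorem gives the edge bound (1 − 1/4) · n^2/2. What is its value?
Turán density bound = (3/4) · 339^2/2 = 344763/8 ≈ 43095.375

Turán's theorem: ex(n, K_{r+1}) is achieved by the complete r-partite Turán graph T(n, r) with parts as balanced as possible, and is at most (1 − 1/r) · n^2/2. For r = 4, n = 339: the density bound is (3/4) · 114921/2 = 344763/8 ≈ 43095.375. The integer-valued extremum is e(T(339, 4)) = 43095, which is strictly less than the density bound 344763/8 since 4 ∤ 339 (the parts of T(339, 4) cannot all be equal).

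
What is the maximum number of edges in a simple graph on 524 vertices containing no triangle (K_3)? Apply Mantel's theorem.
ex(524, K_3) = ⌊524^2/4⌋ = 68644

Mantel (1907): a triangle-free graph on n vertices has at most ⌊n^2/4⌋ edges, with equality for the complete bipartite graph K_{⌊n/2⌋, ⌈n/2⌉}. For n = 524: ⌊524^2/4⌋ = ⌊274576/4⌋ = 68644. The extremal graph is K_{262, 262}, which has 262·262 = 68644 edges.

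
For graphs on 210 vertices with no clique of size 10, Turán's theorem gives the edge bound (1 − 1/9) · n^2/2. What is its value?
Turán density bound = (8/9) · 210^2/2 = 19600

Turán's theorem: ex(n, K_{r+1}) is achieved by the complete r-partite Turán graph T(n, r) with parts as balanced as possible, and is at most (1 − 1/r) · n^2/2. For r = 9, n = 210: the density bound is (8/9) · 44100/2 = 19600. The integer-valued extremum is e(T(210, 9)) = 19599, which is strictly less than the density bound 19600 since 9 ∤ 210 (the parts of T(210, 9) cannot all be equal).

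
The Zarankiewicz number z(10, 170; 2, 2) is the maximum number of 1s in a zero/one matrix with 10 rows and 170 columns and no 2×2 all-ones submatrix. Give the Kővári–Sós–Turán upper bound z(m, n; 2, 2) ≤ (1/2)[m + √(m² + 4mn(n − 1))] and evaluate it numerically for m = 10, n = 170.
z(10, 170; 2, 2) ≤ (1/2)[10 + √(10² + 4·10·170·169)] = (1/2)[10 + √1149300] = 541.0271

Kővári–Sós–Turán: let r_1, ..., r_10 be the row sums and z = Σ r_i the total number of 1s. Each pair of columns can share at most one row with both entries 1 (else a 2×2 all-ones block appears), so Σ_i C(r_i, 2) ≤ C(170, 2) = 14365. By convexity Σ_i C(r_i, 2) ≥ 10·C(z/10, 2) = z(z − 10)/(2·10), giving z² − 10z − 10·170·169 ≤ 0 and hence z ≤ (1/2)[10 + √(100 + 4·287300)] = (1/2)[10 + √1149300] ≈ (1/2)(10 + 1072.0541) = 541.0271.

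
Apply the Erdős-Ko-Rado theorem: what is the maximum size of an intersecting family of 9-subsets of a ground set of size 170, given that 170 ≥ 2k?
max |F| = C(169, 8) = 13948593993477

The Erdős-Ko-Rado theorem states: for n ≥ 2k, an intersecting family of k-subsets of an n-element set has size at most C(n − 1, k − 1), with equality for 'star' families {A ⊆ [n] : |A| = k, i ∈ A} (fix an element i). For n = 170, k = 9: C(169, 8) = 13948593993477.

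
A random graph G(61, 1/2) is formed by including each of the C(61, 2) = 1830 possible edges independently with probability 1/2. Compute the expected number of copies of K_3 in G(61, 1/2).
E[# K_3] = C(61, 3) · (1/2)^C(3, 2) = 35990 / 2^3 = 17995/4 = 4498.75

For each 3-subset S of vertices (there are C(61, 3) = 35990 such S), let X_S = 1 if S induces a K_3 (all C(3, 2) = 3 edges present). Then P(X_S = 1) = (1/2)^3 = 1/8. By linearity of expectation, E[# K_3] = C(61, 3) · (1/2)^3 = 35990 / 8 = 17995/4 = 4498.75.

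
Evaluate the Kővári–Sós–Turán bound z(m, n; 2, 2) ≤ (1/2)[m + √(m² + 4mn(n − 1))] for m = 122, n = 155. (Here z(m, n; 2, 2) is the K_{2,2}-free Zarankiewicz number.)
z(122, 155; 2, 2) ≤ (1/2)[122 + √(122² + 4·122·155·154)] = (1/2)[122 + √11663444] = 1768.5892

Kővári–Sós–Turán: let r_1, ..., r_122 be the row sums and z = Σ r_i the total number of 1s. Each pair of columns can share at most one row with both entries 1 (else a 2×2 all-ones block appears), so Σ_i C(r_i, 2) ≤ C(155, 2) = 11935. By convexity Σ_i C(r_i, 2) ≥ 122·C(z/122, 2) = z(z − 122)/(2·122), giving z² − 122z − 122·155·154 ≤ 0 and hence z ≤ (1/2)[122 + √(14884 + 4·2912140)] = (1/2)[122 + √11663444] ≈ (1/2)(122 + 3415.1785) = 1768.5892.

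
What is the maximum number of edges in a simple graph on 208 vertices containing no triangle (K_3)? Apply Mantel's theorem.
ex(208, K_3) = ⌊208^2/4⌋ = 10816

Mantel (1907): a triangle-free graph on n vertices has at most ⌊n^2/4⌋ edges, with equality for the complete bipartite graph K_{⌊n/2⌋, ⌈n/2⌉}. For n = 208: ⌊208^2/4⌋ = ⌊43264/4⌋ = 10816. The extremal graph is K_{104, 104}, which has 104·104 = 10816 edges.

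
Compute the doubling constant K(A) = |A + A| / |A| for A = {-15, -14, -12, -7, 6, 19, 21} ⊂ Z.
K = |A + A| / |A| = 26/7

Enumerate A + A = {a + b : a, b ∈ A}. With |A| = 7, there are |A|^2 = 49 ordered sum pairs; collecting distinct values, A + A = {-30, -29, -28, -27, -26, -24, -22, -21, -19, -14, -9, -8, -6, -1, 4, 5, 6, 7, 9, 12, 14, 25, 27, 38, 40, 42}, so |A + A| = 26. Thus K = 26/7. For comparison, the minimum possible |A + A| over all 7-element sets is 2·7 − 1 = 13 (so min K = 13/7), attained only by arithmetic progressions.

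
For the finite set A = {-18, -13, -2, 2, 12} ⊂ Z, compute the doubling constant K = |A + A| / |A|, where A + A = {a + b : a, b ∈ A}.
K = |A + A| / |A| = 15/5 = 3

Enumerate A + A = {a + b : a, b ∈ A}. With |A| = 5, there are |A|^2 = 25 ordered sum pairs; collecting distinct values, A + A = {-36, -31, -26, -20, -16, -15, -11, -6, -4, -1, 0, 4, 10, 14, 24}, so |A + A| = 15. Thus K = 15/5 = 3. For comparison, the minimum possible |A + A| over all 5-element sets is 2·5 − 1 = 9 (so min K = 9/5), attained only by arithmetic progressions.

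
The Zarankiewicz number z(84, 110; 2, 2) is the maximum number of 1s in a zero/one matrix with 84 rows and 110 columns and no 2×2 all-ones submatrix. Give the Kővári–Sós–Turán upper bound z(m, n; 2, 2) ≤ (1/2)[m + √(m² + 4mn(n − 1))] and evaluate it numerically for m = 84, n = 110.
z(84, 110; 2, 2) ≤ (1/2)[84 + √(84² + 4·84·110·109)] = (1/2)[84 + √4035696] = 1046.4521

Kővári–Sós–Turán: let r_1, ..., r_84 be the row sums and z = Σ r_i the total number of 1s. Each pair of columns can share at most one row with both entries 1 (else a 2×2 all-ones block appears), so Σ_i C(r_i, 2) ≤ C(110, 2) = 5995. By convexity Σ_i C(r_i, 2) ≥ 84·C(z/84, 2) = z(z − 84)/(2·84), giving z² − 84z − 84·110·109 ≤ 0 and hence z ≤ (1/2)[84 + √(7056 + 4·1007160)] = (1/2)[84 + √4035696] ≈ (1/2)(84 + 2008.9042) = 1046.4521.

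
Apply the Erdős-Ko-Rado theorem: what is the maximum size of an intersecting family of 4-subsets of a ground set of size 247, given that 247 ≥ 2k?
max |F| = C(246, 3) = 2450980

Erdős-Ko-Rado (1961): when n ≥ 2k, max |F| = C(n−1, k−1). The bound is attained by the star {A : i ∈ A} for any fixed i ∈ [n]. Here C(247−1, 4−1) = C(246, 3) = 2450980.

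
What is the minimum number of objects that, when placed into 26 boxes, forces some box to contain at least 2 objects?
n = (2 − 1)·26 + 1 = 27

By the generalised pigeonhole principle, to guarantee some box contains ≥ r objects we need more than (r − 1) · k objects total. Threshold: n = (r − 1) · k + 1. With r = 2 and k = 26: n = 1 · 26 + 1 = 26 + 1 = 27. For n = 26 = 1 · 26, we can put exactly 1 objects in every box, avoiding 2 in any single one — so 27 is tight.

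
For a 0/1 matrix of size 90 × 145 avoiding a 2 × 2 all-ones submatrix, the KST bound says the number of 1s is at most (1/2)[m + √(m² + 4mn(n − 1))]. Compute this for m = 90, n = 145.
z(90, 145; 2, 2) ≤ (1/2)[90 + √(90² + 4·90·145·144)] = (1/2)[90 + √7524900] = 1416.5776

Kővári–Sós–Turán: let r_1, ..., r_90 be the row sums and z = Σ r_i the total number of 1s. Each pair of columns can share at most one row with both entries 1 (else a 2×2 all-ones block appears), so Σ_i C(r_i, 2) ≤ C(145, 2) = 10440. By convexity Σ_i C(r_i, 2) ≥ 90·C(z/90, 2) = z(z − 90)/(2·90), giving z² − 90z − 90·145·144 ≤ 0 and hence z ≤ (1/2)[90 + √(8100 + 4·1879200)] = (1/2)[90 + √7524900] ≈ (1/2)(90 + 2743.1551) = 1416.5776.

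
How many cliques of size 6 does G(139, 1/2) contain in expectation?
E[# K_6] = C(139, 6) · (1/2)^C(6, 2) = 8979650478 / 2^15 = 4489825239/16384 ≈ 274037.184998

For each 6-subset S of vertices (there are C(139, 6) = 8979650478 such S), let X_S = 1 if S induces a K_6 (all C(6, 2) = 15 edges present). Then P(X_S = 1) = (1/2)^15 = 1/32768. By linearity of expectation, E[# K_6] = C(139, 6) · (1/2)^15 = 8979650478 / 32768 = 4489825239/16384 ≈ 274037.184998.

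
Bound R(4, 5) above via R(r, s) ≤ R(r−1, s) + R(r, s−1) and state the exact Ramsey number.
R(4, 5) ≤ R(3, 5) + R(4, 4) = 14 + 18 = 32; exact value R(4, 5) = 25.

The Erdős–Szekeres recurrence R(r, s) ≤ R(r−1, s) + R(r, s−1) applied to (r, s) = (4, 5) gives
  R(4, 5) ≤ R(3, 5) + R(4, 4) = 14 + 18 = 32.
(Recall R(2, k) = k and R is symmetric.) The recurrence is not tight here (it gives 32, but the exact value is R(4, 5) = 25); the tight upper bound requires a sharper argument than the simple recurrence, combined with a lower-bound construction on K_{24}.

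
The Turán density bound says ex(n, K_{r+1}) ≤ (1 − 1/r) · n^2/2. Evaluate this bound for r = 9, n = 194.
Turán density bound = (8/9) · 194^2/2 = 150544/9 ≈ 16727.1111

Turán's theorem: ex(n, K_{r+1}) is achieved by the complete r-partite Turán graph T(n, r) with parts as balanced as possible, and is at most (1 − 1/r) · n^2/2. For r = 9, n = 194: the density bound is (8/9) · 37636/2 = 150544/9 ≈ 16727.1111. The integer-valued extremum is e(T(194, 9)) = 16726, which is strictly less than the density bound 150544/9 since 9 ∤ 194 (the parts of T(194, 9) cannot all be equal).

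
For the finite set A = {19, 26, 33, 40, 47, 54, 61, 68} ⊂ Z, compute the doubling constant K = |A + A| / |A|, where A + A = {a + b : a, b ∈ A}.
K = |A + A| / |A| = 15/8

Enumerate A + A = {a + b : a, b ∈ A}. With |A| = 8, there are |A|^2 = 64 ordered sum pairs; collecting distinct values, A + A = {38, 45, 52, 59, 66, 73, 80, 87, 94, 101, 108, 115, 122, 129, 136}, so |A + A| = 15. Thus K = 15/8. Here |A + A| = 2|A| − 1 = 15, the minimum possible — so K = 15/8 is minimal, which holds iff A is an arithmetic progression.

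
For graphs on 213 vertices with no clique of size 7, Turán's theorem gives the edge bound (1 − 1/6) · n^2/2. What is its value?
Turán density bound = (5/6) · 213^2/2 = 75615/4 ≈ 18903.75

Turán's theorem: ex(n, K_{r+1}) is achieved by the complete r-partite Turán graph T(n, r) with parts as balanced as possible, and is at most (1 − 1/r) · n^2/2. For r = 6, n = 213: the density bound is (5/6) · 45369/2 = 75615/4 ≈ 18903.75. The integer-valued extremum is e(T(213, 6)) = 18903, which is strictly less than the density bound 75615/4 since 6 ∤ 213 (the parts of T(213, 6) cannot all be equal).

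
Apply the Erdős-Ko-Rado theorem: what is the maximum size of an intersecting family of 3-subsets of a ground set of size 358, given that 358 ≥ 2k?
max |F| = C(357, 2) = 63546

Erdős-Ko-Rado (1961): when n ≥ 2k, max |F| = C(n−1, k−1). The bound is attained by the star {A : i ∈ A} for any fixed i ∈ [n]. Here C(358−1, 3−1) = C(357, 2) = 63546.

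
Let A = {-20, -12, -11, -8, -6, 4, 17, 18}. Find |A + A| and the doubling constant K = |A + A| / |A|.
K = |A + A| / |A| = 33/8

Enumerate A + A = {a + b : a, b ∈ A}. With |A| = 8, there are |A|^2 = 64 ordered sum pairs; collecting distinct values, A + A = {-40, -32, -31, -28, -26, -24, -23, -22, -20, -19, -18, -17, -16, -14, -12, -8, -7, -4, -3, -2, 5, 6, 7, 8, 9, 10, 11, 12, 21, 22, 34, 35, 36}, so |A + A| = 33. Thus K = 33/8. For comparison, the minimum possible |A + A| over all 8-element sets is 2·8 − 1 = 15 (so min K = 15/8), attained only by arithmetic progressions.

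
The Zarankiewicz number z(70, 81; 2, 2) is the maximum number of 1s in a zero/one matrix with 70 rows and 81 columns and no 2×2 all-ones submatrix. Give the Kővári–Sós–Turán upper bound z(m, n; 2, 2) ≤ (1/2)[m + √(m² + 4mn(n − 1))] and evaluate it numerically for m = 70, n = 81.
z(70, 81; 2, 2) ≤ (1/2)[70 + √(70² + 4·70·81·80)] = (1/2)[70 + √1819300] = 709.4071

Kővári–Sós–Turán: let r_1, ..., r_70 be the row sums and z = Σ r_i the total number of 1s. Each pair of columns can share at most one row with both entries 1 (else a 2×2 all-ones block appears), so Σ_i C(r_i, 2) ≤ C(81, 2) = 3240. By convexity Σ_i C(r_i, 2) ≥ 70·C(z/70, 2) = z(z − 70)/(2·70), giving z² − 70z − 70·81·80 ≤ 0 and hence z ≤ (1/2)[70 + √(4900 + 4·453600)] = (1/2)[70 + √1819300] ≈ (1/2)(70 + 1348.8143) = 709.4071.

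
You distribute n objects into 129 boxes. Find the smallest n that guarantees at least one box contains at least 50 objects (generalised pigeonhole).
n = (50 − 1)·129 + 1 = 6322

By the generalised pigeonhole principle, to guarantee some box contains ≥ r objects we need more than (r − 1) · k objects total. Threshold: n = (r − 1) · k + 1. With r = 50 and k = 129: n = 49 · 129 + 1 = 6321 + 1 = 6322. For n = 6321 = 49 · 129, we can put exactly 49 objects in every box, avoiding 50 in any single one — so 6322 is tight.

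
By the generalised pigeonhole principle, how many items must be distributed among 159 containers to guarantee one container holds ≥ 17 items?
n = (17 − 1)·159 + 1 = 2545

By the generalised pigeonhole principle, to guarantee some box contains ≥ r objects we need more than (r − 1) · k objects total. Threshold: n = (r − 1) · k + 1. With r = 17 and k = 159: n = 16 · 159 + 1 = 2544 + 1 = 2545. For n = 2544 = 16 · 159, we can put exactly 16 objects in every box, avoiding 17 in any single one — so 2545 is tight.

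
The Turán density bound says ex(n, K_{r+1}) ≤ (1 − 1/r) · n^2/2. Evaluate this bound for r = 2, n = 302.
Turán density bound = (1/2) · 302^2/2 = 22801

Turán's theorem: ex(n, K_{r+1}) is achieved by the complete r-partite Turán graph T(n, r) with parts as balanced as possible, and is at most (1 − 1/r) · n^2/2. For r = 2, n = 302: the density bound is (1/2) · 91204/2 = 22801. Since 2 ∣ 302, the Turán graph T(302, 2) has parts of equal size 151, and its edge count e(T(302, 2)) = 22801 attains the density bound exactly.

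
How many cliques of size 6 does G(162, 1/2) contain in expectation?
E[# K_6] = C(162, 6) · (1/2)^C(6, 2) = 22860316584 / 2^15 = 2857539573/4096 ≈ 697641.497314

For each 6-subset S of vertices (there are C(162, 6) = 22860316584 such S), let X_S = 1 if S induces a K_6 (all C(6, 2) = 15 edges present). Then P(X_S = 1) = (1/2)^15 = 1/32768. By linearity of expectation, E[# K_6] = C(162, 6) · (1/2)^15 = 22860316584 / 32768 = 2857539573/4096 ≈ 697641.497314.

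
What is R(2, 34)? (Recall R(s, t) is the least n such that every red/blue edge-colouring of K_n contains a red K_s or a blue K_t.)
R(2, 34) = 34

R(2, k) = k for all k ≥ 2: in a 2-colouring of K_k, either some edge is red (a red K_2) or all edges are blue (a blue K_k). And K_{33} coloured all-blue has no blue K_34, so R(2, 34) > 33. Hence R(2, 34) = 34.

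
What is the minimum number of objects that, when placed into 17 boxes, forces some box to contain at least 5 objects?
n = (5 − 1)·17 + 1 = 69

By the generalised pigeonhole principle, to guarantee some box contains ≥ r objects we need more than (r − 1) · k objects total. Threshold: n = (r − 1) · k + 1. With r = 5 and k = 17: n = 4 · 17 + 1 = 68 + 1 = 69. For n = 68 = 4 · 17, we can put exactly 4 objects in every box, avoiding 5 in any single one — so 69 is tight.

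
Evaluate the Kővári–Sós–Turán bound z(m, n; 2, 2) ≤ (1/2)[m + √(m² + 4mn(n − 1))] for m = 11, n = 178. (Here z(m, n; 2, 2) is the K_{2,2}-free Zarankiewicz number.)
z(11, 178; 2, 2) ≤ (1/2)[11 + √(11² + 4·11·178·177)] = (1/2)[11 + √1386385] = 594.2243

Kővári–Sós–Turán: let r_1, ..., r_11 be the row sums and z = Σ r_i the total number of 1s. Each pair of columns can share at most one row with both entries 1 (else a 2×2 all-ones block appears), so Σ_i C(r_i, 2) ≤ C(178, 2) = 15753. By convexity Σ_i C(r_i, 2) ≥ 11·C(z/11, 2) = z(z − 11)/(2·11), giving z² − 11z − 11·178·177 ≤ 0 and hence z ≤ (1/2)[11 + √(121 + 4·346566)] = (1/2)[11 + √1386385] ≈ (1/2)(11 + 1177.4485) = 594.2243.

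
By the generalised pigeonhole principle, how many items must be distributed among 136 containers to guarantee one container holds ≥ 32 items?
n = (32 − 1)·136 + 1 = 4217

By the generalised pigeonhole principle, to guarantee some box contains ≥ r objects we need more than (r − 1) · k objects total. Threshold: n = (r − 1) · k + 1. With r = 32 and k = 136: n = 31 · 136 + 1 = 4216 + 1 = 4217. For n = 4216 = 31 · 136, we can put exactly 31 objects in every box, avoiding 32 in any single one — so 4217 is tight.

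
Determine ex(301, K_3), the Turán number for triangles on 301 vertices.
ex(301, K_3) = ⌊301^2/4⌋ = 22650

Mantel (1907): a triangle-free graph on n vertices has at most ⌊n^2/4⌋ edges, with equality for the complete bipartite graph K_{⌊n/2⌋, ⌈n/2⌉}. For n = 301: ⌊301^2/4⌋ = ⌊90601/4⌋ = 22650. The extremal graph is K_{150, 151}, which has 150·151 = 22650 edges.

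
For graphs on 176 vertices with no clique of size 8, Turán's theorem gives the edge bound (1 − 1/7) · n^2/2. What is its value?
Turán density bound = (6/7) · 176^2/2 = 92928/7 ≈ 13275.4286

Turán's theorem: ex(n, K_{r+1}) is achieved by the complete r-partite Turán graph T(n, r) with parts as balanced as possible, and is at most (1 − 1/r) · n^2/2. For r = 7, n = 176: the density bound is (6/7) · 30976/2 = 92928/7 ≈ 13275.4286. The integer-valued extremum is e(T(176, 7)) = 13275, which is strictly less than the density bound 92928/7 since 7 ∤ 176 (the parts of T(176, 7) cannot all be equal).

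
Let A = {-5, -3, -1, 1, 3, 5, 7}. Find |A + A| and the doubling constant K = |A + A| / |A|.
K = |A + A| / |A| = 13/7

Enumerate A + A = {a + b : a, b ∈ A}. With |A| = 7, there are |A|^2 = 49 ordered sum pairs; collecting distinct values, A + A = {-10, -8, -6, -4, -2, 0, 2, 4, 6, 8, 10, 12, 14}, so |A + A| = 13. Thus K = 13/7. Here |A + A| = 2|A| − 1 = 13, the minimum possible — so K = 13/7 is minimal, which holds iff A is an arithmetic progression.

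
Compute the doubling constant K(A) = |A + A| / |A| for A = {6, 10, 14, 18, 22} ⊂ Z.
K = |A + A| / |A| = 9/5

Enumerate A + A = {a + b : a, b ∈ A}. With |A| = 5, there are |A|^2 = 25 ordered sum pairs; collecting distinct values, A + A = {12, 16, 20, 24, 28, 32, 36, 40, 44}, so |A + A| = 9. Thus K = 9/5. Here |A + A| = 2|A| − 1 = 9, the minimum possible — so K = 9/5 is minimal, which holds iff A is an arithmetic progression.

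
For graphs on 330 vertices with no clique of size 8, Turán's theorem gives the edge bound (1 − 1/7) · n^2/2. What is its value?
Turán density bound = (6/7) · 330^2/2 = 326700/7 ≈ 46671.4286

Turán's theorem: ex(n, K_{r+1}) is achieved by the complete r-partite Turán graph T(n, r) with parts as balanced as possible, and is at most (1 − 1/r) · n^2/2. For r = 7, n = 330: the density bound is (6/7) · 108900/2 = 326700/7 ≈ 46671.4286. The integer-valued extremum is e(T(330, 7)) = 46671, which is strictly less than the density bound 326700/7 since 7 ∤ 330 (the parts of T(330, 7) cannot all be equal).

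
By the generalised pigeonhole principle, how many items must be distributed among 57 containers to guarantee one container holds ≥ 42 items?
n = (42 − 1)·57 + 1 = 2338

By the generalised pigeonhole principle, to guarantee some box contains ≥ r objects we need more than (r − 1) · k objects total. Threshold: n = (r − 1) · k + 1. With r = 42 and k = 57: n = 41 · 57 + 1 = 2337 + 1 = 2338. For n = 2337 = 41 · 57, we can put exactly 41 objects in every box, avoiding 42 in any single one — so 2338 is tight.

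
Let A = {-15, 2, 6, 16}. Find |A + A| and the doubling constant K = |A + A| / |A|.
K = |A + A| / |A| = 10/4 = 5/2

Enumerate A + A = {a + b : a, b ∈ A}. With |A| = 4, there are |A|^2 = 16 ordered sum pairs; collecting distinct values, A + A = {-30, -13, -9, 1, 4, 8, 12, 18, 22, 32}, so |A + A| = 10. Thus K = 10/4 = 5/2. For comparison, the minimum possible |A + A| over all 4-element sets is 2·4 − 1 = 7 (so min K = 7/4), attained only by arithmetic progressions.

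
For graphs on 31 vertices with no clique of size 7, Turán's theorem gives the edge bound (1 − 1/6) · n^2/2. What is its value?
Turán density bound = (5/6) · 31^2/2 = 4805/12 ≈ 400.4167

Turán's theorem: ex(n, K_{r+1}) is achieved by the complete r-partite Turán graph T(n, r) with parts as balanced as possible, and is at most (1 − 1/r) · n^2/2. For r = 6, n = 31: the density bound is (5/6) · 961/2 = 4805/12 ≈ 400.4167. The integer-valued extremum is e(T(31, 6)) = 400, which is strictly less than the density bound 4805/12 since 6 ∤ 31 (the parts of T(31, 6) cannot all be equal).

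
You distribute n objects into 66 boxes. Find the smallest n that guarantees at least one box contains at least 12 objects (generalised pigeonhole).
n = (12 − 1)·66 + 1 = 727

By the generalised pigeonhole principle, to guarantee some box contains ≥ r objects we need more than (r − 1) · k objects total. Threshold: n = (r − 1) · k + 1. With r = 12 and k = 66: n = 11 · 66 + 1 = 726 + 1 = 727. For n = 726 = 11 · 66, we can put exactly 11 objects in every box, avoiding 12 in any single one — so 727 is tight.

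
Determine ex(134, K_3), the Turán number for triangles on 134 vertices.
ex(134, K_3) = ⌊134^2/4⌋ = 4489

Mantel (1907): a triangle-free graph on n vertices has at most ⌊n^2/4⌋ edges, with equality for the complete bipartite graph K_{⌊n/2⌋, ⌈n/2⌉}. For n = 134: ⌊134^2/4⌋ = ⌊17956/4⌋ = 4489. The extremal graph is K_{67, 67}, which has 67·67 = 4489 edges.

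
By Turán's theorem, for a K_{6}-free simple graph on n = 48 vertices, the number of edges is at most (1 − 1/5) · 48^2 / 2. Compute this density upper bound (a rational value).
Turán density bound = (4/5) · 48^2/2 = 4608/5 ≈ 921.6

Turán's theorem: ex(n, K_{r+1}) is achieved by the complete r-partite Turán graph T(n, r) with parts as balanced as possible, and is at most (1 − 1/r) · n^2/2. For r = 5, n = 48: the density bound is (4/5) · 2304/2 = 4608/5 ≈ 921.6. The integer-valued extremum is e(T(48, 5)) = 921, which is strictly less than the density bound 4608/5 since 5 ∤ 48 (the parts of T(48, 5) cannot all be equal).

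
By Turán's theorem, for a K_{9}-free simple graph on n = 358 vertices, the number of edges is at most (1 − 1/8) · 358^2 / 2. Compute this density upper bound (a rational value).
Turán density bound = (7/8) · 358^2/2 = 224287/4 ≈ 56071.75

Turán's theorem: ex(n, K_{r+1}) is achieved by the complete r-partite Turán graph T(n, r) with parts as balanced as possible, and is at most (1 − 1/r) · n^2/2. For r = 8, n = 358: the density bound is (7/8) · 128164/2 = 224287/4 ≈ 56071.75. The integer-valued extremum is e(T(358, 8)) = 56071, which is strictly less than the density bound 224287/4 since 8 ∤ 358 (the parts of T(358, 8) cannot all be equal).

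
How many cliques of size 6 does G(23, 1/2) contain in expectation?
E[# K_6] = C(23, 6) · (1/2)^C(6, 2) = 100947 / 2^15 ≈ 3.080658

For each 6-subset S of vertices (there are C(23, 6) = 100947 such S), let X_S = 1 if S induces a K_6 (all C(6, 2) = 15 edges present). Then P(X_S = 1) = (1/2)^15 = 1/32768. By linearity of expectation, E[# K_6] = C(23, 6) · (1/2)^15 = 100947 / 32768 ≈ 3.080658.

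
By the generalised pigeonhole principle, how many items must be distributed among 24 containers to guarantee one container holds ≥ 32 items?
n = (32 − 1)·24 + 1 = 745

By the generalised pigeonhole principle, to guarantee some box contains ≥ r objects we need more than (r − 1) · k objects total. Threshold: n = (r − 1) · k + 1. With r = 32 and k = 24: n = 31 · 24 + 1 = 744 + 1 = 745. For n = 744 = 31 · 24, we can put exactly 31 objects in every box, avoiding 32 in any single one — so 745 is tight.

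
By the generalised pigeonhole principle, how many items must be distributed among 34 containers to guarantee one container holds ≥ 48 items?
n = (48 − 1)·34 + 1 = 1599

By the generalised pigeonhole principle, to guarantee some box contains ≥ r objects we need more than (r − 1) · k objects total. Threshold: n = (r − 1) · k + 1. With r = 48 and k = 34: n = 47 · 34 + 1 = 1598 + 1 = 1599. For n = 1598 = 47 · 34, we can put exactly 47 objects in every box, avoiding 48 in any single one — so 1599 is tight.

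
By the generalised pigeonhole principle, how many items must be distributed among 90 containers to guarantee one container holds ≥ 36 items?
n = (36 − 1)·90 + 1 = 3151

By the generalised pigeonhole principle, to guarantee some box contains ≥ r objects we need more than (r − 1) · k objects total. Threshold: n = (r − 1) · k + 1. With r = 36 and k = 90: n = 35 · 90 + 1 = 3150 + 1 = 3151. For n = 3150 = 35 · 90, we can put exactly 35 objects in every box, avoiding 36 in any single one — so 3151 is tight.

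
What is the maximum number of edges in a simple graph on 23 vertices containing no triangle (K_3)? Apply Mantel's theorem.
ex(23, K_3) = ⌊23^2/4⌋ = 132

Mantel (1907): a triangle-free graph on n vertices has at most ⌊n^2/4⌋ edges, with equality for the complete bipartite graph K_{⌊n/2⌋, ⌈n/2⌉}. For n = 23: ⌊23^2/4⌋ = ⌊529/4⌋ = 132. The extremal graph is K_{11, 12}, which has 11·12 = 132 edges.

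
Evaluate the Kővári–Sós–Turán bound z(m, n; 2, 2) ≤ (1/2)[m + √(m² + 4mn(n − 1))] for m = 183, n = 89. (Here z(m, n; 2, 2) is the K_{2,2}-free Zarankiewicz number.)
z(183, 89; 2, 2) ≤ (1/2)[183 + √(183² + 4·183·89·88)] = (1/2)[183 + √5766513] = 1292.1782

Kővári–Sós–Turán: let r_1, ..., r_183 be the row sums and z = Σ r_i the total number of 1s. Each pair of columns can share at most one row with both entries 1 (else a 2×2 all-ones block appears), so Σ_i C(r_i, 2) ≤ C(89, 2) = 3916. By convexity Σ_i C(r_i, 2) ≥ 183·C(z/183, 2) = z(z − 183)/(2·183), giving z² − 183z − 183·89·88 ≤ 0 and hence z ≤ (1/2)[183 + √(33489 + 4·1433256)] = (1/2)[183 + √5766513] ≈ (1/2)(183 + 2401.3565) = 1292.1782.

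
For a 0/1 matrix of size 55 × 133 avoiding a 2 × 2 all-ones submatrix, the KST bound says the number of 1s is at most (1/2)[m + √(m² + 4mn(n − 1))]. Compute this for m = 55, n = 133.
z(55, 133; 2, 2) ≤ (1/2)[55 + √(55² + 4·55·133·132)] = (1/2)[55 + √3865345] = 1010.524

Kővári–Sós–Turán: let r_1, ..., r_55 be the row sums and z = Σ r_i the total number of 1s. Each pair of columns can share at most one row with both entries 1 (else a 2×2 all-ones block appears), so Σ_i C(r_i, 2) ≤ C(133, 2) = 8778. By convexity Σ_i C(r_i, 2) ≥ 55·C(z/55, 2) = z(z − 55)/(2·55), giving z² − 55z − 55·133·132 ≤ 0 and hence z ≤ (1/2)[55 + √(3025 + 4·965580)] = (1/2)[55 + √3865345] ≈ (1/2)(55 + 1966.0481) = 1010.524.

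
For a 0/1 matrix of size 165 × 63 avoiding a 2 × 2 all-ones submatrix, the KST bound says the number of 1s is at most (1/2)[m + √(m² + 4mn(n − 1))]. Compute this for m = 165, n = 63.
z(165, 63; 2, 2) ≤ (1/2)[165 + √(165² + 4·165·63·62)] = (1/2)[165 + √2605185] = 889.5293

Kővári–Sós–Turán: let r_1, ..., r_165 be the row sums and z = Σ r_i the total number of 1s. Each pair of columns can share at most one row with both entries 1 (else a 2×2 all-ones block appears), so Σ_i C(r_i, 2) ≤ C(63, 2) = 1953. By convexity Σ_i C(r_i, 2) ≥ 165·C(z/165, 2) = z(z − 165)/(2·165), giving z² − 165z − 165·63·62 ≤ 0 and hence z ≤ (1/2)[165 + √(27225 + 4·644490)] = (1/2)[165 + √2605185] ≈ (1/2)(165 + 1614.0585) = 889.5293.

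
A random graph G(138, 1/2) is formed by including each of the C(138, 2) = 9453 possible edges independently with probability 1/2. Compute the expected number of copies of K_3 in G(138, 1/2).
E[# K_3] = C(138, 3) · (1/2)^C(3, 2) = 428536 / 2^3 = 53567

For each 3-subset S of vertices (there are C(138, 3) = 428536 such S), let X_S = 1 if S induces a K_3 (all C(3, 2) = 3 edges present). Then P(X_S = 1) = (1/2)^3 = 1/8. By linearity of expectation, E[# K_3] = C(138, 3) · (1/2)^3 = 428536 / 8 = 53567.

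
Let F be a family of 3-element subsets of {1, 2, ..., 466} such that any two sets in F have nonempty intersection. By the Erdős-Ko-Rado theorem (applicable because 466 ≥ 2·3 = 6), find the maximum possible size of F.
max |F| = C(465, 2) = 107880

Erdős-Ko-Rado (1961): when n ≥ 2k, max |F| = C(n−1, k−1). The bound is attained by the star {A : i ∈ A} for any fixed i ∈ [n]. Here C(466−1, 3−1) = C(465, 2) = 107880.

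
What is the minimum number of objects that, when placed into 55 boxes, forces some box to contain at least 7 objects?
n = (7 − 1)·55 + 1 = 331

By the generalised pigeonhole principle, to guarantee some box contains ≥ r objects we need more than (r − 1) · k objects total. Threshold: n = (r − 1) · k + 1. With r = 7 and k = 55: n = 6 · 55 + 1 = 330 + 1 = 331. For n = 330 = 6 · 55, we can put exactly 6 objects in every box, avoiding 7 in any single one — so 331 is tight.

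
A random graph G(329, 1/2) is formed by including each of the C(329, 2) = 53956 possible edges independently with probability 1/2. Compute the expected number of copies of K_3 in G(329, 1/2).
E[# K_3] = C(329, 3) · (1/2)^C(3, 2) = 5881204 / 2^3 = 1470301/2 = 735150.5

For each 3-subset S of vertices (there are C(329, 3) = 5881204 such S), let X_S = 1 if S induces a K_3 (all C(3, 2) = 3 edges present). Then P(X_S = 1) = (1/2)^3 = 1/8. By linearity of expectation, E[# K_3] = C(329, 3) · (1/2)^3 = 5881204 / 8 = 1470301/2 = 735150.5.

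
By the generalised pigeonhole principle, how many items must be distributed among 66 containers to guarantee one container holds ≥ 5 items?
n = (5 − 1)·66 + 1 = 265

By the generalised pigeonhole principle, to guarantee some box contains ≥ r objects we need more than (r − 1) · k objects total. Threshold: n = (r − 1) · k + 1. With r = 5 and k = 66: n = 4 · 66 + 1 = 264 + 1 = 265. For n = 264 = 4 · 66, we can put exactly 4 objects in every box, avoiding 5 in any single one — so 265 is tight.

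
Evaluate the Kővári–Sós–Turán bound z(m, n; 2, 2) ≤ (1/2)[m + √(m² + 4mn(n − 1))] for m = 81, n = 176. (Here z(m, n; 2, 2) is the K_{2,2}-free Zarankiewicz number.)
z(81, 176; 2, 2) ≤ (1/2)[81 + √(81² + 4·81·176·175)] = (1/2)[81 + √9985761] = 1620.5127

Kővári–Sós–Turán: let r_1, ..., r_81 be the row sums and z = Σ r_i the total number of 1s. Each pair of columns can share at most one row with both entries 1 (else a 2×2 all-ones block appears), so Σ_i C(r_i, 2) ≤ C(176, 2) = 15400. By convexity Σ_i C(r_i, 2) ≥ 81·C(z/81, 2) = z(z − 81)/(2·81), giving z² − 81z − 81·176·175 ≤ 0 and hence z ≤ (1/2)[81 + √(6561 + 4·2494800)] = (1/2)[81 + √9985761] ≈ (1/2)(81 + 3160.0255) = 1620.5127.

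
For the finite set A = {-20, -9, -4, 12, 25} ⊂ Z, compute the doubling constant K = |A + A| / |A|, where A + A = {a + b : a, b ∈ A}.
K = |A + A| / |A| = 14/5

Enumerate A + A = {a + b : a, b ∈ A}. With |A| = 5, there are |A|^2 = 25 ordered sum pairs; collecting distinct values, A + A = {-40, -29, -24, -18, -13, -8, 3, 5, 8, 16, 21, 24, 37, 50}, so |A + A| = 14. Thus K = 14/5. For comparison, the minimum possible |A + A| over all 5-element sets is 2·5 − 1 = 9 (so min K = 9/5), attained only by arithmetic progressions.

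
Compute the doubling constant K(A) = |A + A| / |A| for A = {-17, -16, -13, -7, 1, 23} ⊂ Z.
K = |A + A| / |A| = 21/6 = 7/2

Enumerate A + A = {a + b : a, b ∈ A}. With |A| = 6, there are |A|^2 = 36 ordered sum pairs; collecting distinct values, A + A = {-34, -33, -32, -30, -29, -26, -24, -23, -20, -16, -15, -14, -12, -6, 2, 6, 7, 10, 16, 24, 46}, so |A + A| = 21. Thus K = 21/6 = 7/2. For comparison, the minimum possible |A + A| over all 6-element sets is 2·6 − 1 = 11 (so min K = 11/6), attained only by arithmetic progressions.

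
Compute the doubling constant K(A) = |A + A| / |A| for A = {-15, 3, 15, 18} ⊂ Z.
K = |A + A| / |A| = 10/4 = 5/2

Enumerate A + A = {a + b : a, b ∈ A}. With |A| = 4, there are |A|^2 = 16 ordered sum pairs; collecting distinct values, A + A = {-30, -12, 0, 3, 6, 18, 21, 30, 33, 36}, so |A + A| = 10. Thus K = 10/4 = 5/2. For comparison, the minimum possible |A + A| over all 4-element sets is 2·4 − 1 = 7 (so min K = 7/4), attained only by arithmetic progressions.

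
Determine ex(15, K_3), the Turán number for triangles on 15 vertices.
ex(15, K_3) = ⌊15^2/4⌋ = 56

Mantel (1907): a triangle-free graph on n vertices has at most ⌊n^2/4⌋ edges, with equality for the complete bipartite graph K_{⌊n/2⌋, ⌈n/2⌉}. For n = 15: ⌊15^2/4⌋ = ⌊225/4⌋ = 56. The extremal graph is K_{7, 8}, which has 7·8 = 56 edges.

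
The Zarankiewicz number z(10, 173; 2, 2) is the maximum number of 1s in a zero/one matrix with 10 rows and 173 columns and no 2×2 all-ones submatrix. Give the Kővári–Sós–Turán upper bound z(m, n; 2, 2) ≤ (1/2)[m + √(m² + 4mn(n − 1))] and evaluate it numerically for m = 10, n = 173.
z(10, 173; 2, 2) ≤ (1/2)[10 + √(10² + 4·10·173·172)] = (1/2)[10 + √1190340] = 550.5135

Kővári–Sós–Turán: let r_1, ..., r_10 be the row sums and z = Σ r_i the total number of 1s. Each pair of columns can share at most one row with both entries 1 (else a 2×2 all-ones block appears), so Σ_i C(r_i, 2) ≤ C(173, 2) = 14878. By convexity Σ_i C(r_i, 2) ≥ 10·C(z/10, 2) = z(z − 10)/(2·10), giving z² − 10z − 10·173·172 ≤ 0 and hence z ≤ (1/2)[10 + √(100 + 4·297560)] = (1/2)[10 + √1190340] ≈ (1/2)(10 + 1091.027) = 550.5135.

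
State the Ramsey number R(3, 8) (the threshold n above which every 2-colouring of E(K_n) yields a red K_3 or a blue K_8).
R(3, 8) = 28

Lower bound: an explicit 2-colouring of K_{27} (typically a Paley-type or other structured construction) avoids a red K_3 and a blue K_8, showing R(3, 8) > 27.
Upper bound: the simple Erdős–Szekeres recurrence only gives R(3, 8) ≤ 31; the tight bound R(3, 8) ≤ 28 requires a sharper case analysis (or computer search) of 2-colourings of K_{28}.
Hence R(3, 8) = 28.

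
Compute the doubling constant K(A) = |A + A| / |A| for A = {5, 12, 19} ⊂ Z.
K = |A + A| / |A| = 5/3

Enumerate A + A = {a + b : a, b ∈ A}. With |A| = 3, there are |A|^2 = 9 ordered sum pairs; collecting distinct values, A + A = {10, 17, 24, 31, 38}, so |A + A| = 5. Thus K = 5/3. Here |A + A| = 2|A| − 1 = 5, the minimum possible — so K = 5/3 is minimal, which holds iff A is an arithmetic progression.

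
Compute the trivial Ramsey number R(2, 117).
R(2, 117) = 117

R(2, k) = k for all k ≥ 2: in a 2-colouring of K_k, either some edge is red (a red K_2) or all edges are blue (a blue K_k). And K_{116} coloured all-blue has no blue K_117, so R(2, 117) > 116. Hence R(2, 117) = 117.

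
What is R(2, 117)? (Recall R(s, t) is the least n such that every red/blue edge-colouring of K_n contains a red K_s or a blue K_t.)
R(2, 117) = 117

R(2, k) = k for all k ≥ 2: in a 2-colouring of K_k, either some edge is red (a red K_2) or all edges are blue (a blue K_k). And K_{116} coloured all-blue has no blue K_117, so R(2, 117) > 116. Hence R(2, 117) = 117.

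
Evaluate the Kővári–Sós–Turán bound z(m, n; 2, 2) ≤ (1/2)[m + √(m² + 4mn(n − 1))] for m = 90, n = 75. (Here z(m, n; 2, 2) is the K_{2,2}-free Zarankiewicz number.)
z(90, 75; 2, 2) ≤ (1/2)[90 + √(90² + 4·90·75·74)] = (1/2)[90 + √2006100] = 753.1843

Kővári–Sós–Turán: let r_1, ..., r_90 be the row sums and z = Σ r_i the total number of 1s. Each pair of columns can share at most one row with both entries 1 (else a 2×2 all-ones block appears), so Σ_i C(r_i, 2) ≤ C(75, 2) = 2775. By convexity Σ_i C(r_i, 2) ≥ 90·C(z/90, 2) = z(z − 90)/(2·90), giving z² − 90z − 90·75·74 ≤ 0 and hence z ≤ (1/2)[90 + √(8100 + 4·499500)] = (1/2)[90 + √2006100] ≈ (1/2)(90 + 1416.3686) = 753.1843.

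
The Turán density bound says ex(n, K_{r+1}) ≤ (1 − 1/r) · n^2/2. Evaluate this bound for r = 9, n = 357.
Turán density bound = (8/9) · 357^2/2 = 56644

Turán's theorem: ex(n, K_{r+1}) is achieved by the complete r-partite Turán graph T(n, r) with parts as balanced as possible, and is at most (1 − 1/r) · n^2/2. For r = 9, n = 357: the density bound is (8/9) · 127449/2 = 56644. The integer-valued extremum is e(T(357, 9)) = 56643, which is strictly less than the density bound 56644 since 9 ∤ 357 (the parts of T(357, 9) cannot all be equal).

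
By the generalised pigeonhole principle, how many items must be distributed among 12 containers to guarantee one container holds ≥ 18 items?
n = (18 − 1)·12 + 1 = 205

By the generalised pigeonhole principle, to guarantee some box contains ≥ r objects we need more than (r − 1) · k objects total. Threshold: n = (r − 1) · k + 1. With r = 18 and k = 12: n = 17 · 12 + 1 = 204 + 1 = 205. For n = 204 = 17 · 12, we can put exactly 17 objects in every box, avoiding 18 in any single one — so 205 is tight.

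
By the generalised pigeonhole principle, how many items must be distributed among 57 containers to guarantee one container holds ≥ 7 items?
n = (7 − 1)·57 + 1 = 343

By the generalised pigeonhole principle, to guarantee some box contains ≥ r objects we need more than (r − 1) · k objects total. Threshold: n = (r − 1) · k + 1. With r = 7 and k = 57: n = 6 · 57 + 1 = 342 + 1 = 343. For n = 342 = 6 · 57, we can put exactly 6 objects in every box, avoiding 7 in any single one — so 343 is tight.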